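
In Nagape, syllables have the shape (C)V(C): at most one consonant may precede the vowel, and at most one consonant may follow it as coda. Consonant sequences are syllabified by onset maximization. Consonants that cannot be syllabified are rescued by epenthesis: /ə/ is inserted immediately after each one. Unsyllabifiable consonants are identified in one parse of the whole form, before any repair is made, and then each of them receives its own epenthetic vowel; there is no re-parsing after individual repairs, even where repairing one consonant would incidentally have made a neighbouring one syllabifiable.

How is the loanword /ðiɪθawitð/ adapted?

ðiɪθawitðə

Under (C)V(C), the unsyllabifiable consonants are /ð/ (at most one coda consonant is licensed; onsets are limited to one consonant).
Epenthesis after each stranded consonant: /ð/ → /ðə/.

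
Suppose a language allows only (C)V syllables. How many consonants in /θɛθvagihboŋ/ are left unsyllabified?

The consonants /θ/, /h/, /ŋ/ cannot be parsed into a legal (C)V syllable (no codas are permitted; onsets are limited to one consonant).

3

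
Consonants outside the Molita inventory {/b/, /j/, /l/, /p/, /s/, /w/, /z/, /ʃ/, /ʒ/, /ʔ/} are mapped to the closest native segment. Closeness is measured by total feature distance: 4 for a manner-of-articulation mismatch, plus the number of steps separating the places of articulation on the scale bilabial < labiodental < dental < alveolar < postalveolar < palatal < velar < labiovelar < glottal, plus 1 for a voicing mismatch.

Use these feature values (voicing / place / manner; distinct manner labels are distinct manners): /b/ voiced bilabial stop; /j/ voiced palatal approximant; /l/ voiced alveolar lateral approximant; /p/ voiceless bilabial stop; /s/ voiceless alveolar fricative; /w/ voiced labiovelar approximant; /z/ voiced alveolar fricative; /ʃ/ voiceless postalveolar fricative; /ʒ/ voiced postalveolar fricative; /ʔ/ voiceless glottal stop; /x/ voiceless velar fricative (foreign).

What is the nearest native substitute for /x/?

ʃ

/ʃ/ is closest: same manner (fricative), place distance 2 (velar→postalveolar), same voicing; total 2. Next closest is /s/ at distance 3.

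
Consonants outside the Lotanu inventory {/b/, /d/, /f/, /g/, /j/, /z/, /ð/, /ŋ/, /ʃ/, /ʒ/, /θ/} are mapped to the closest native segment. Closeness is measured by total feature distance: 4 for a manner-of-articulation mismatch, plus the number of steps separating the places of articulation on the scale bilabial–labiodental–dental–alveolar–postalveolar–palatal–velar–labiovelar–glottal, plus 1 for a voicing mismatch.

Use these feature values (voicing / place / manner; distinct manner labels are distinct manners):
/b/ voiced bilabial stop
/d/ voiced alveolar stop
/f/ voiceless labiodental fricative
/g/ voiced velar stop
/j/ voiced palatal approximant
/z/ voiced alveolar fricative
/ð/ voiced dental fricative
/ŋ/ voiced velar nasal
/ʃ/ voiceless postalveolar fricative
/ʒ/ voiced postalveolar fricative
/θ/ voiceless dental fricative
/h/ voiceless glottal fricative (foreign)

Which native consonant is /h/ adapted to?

ʃ

/ʃ/ is closest: same manner (fricative), place distance 4 (glottal→postalveolar), same voicing; total 4. Next closest is /ʒ/ at distance 5.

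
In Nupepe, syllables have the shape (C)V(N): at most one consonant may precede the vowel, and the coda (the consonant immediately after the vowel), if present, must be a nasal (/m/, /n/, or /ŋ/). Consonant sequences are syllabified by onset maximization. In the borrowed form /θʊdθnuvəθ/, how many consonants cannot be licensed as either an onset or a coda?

The consonants /d/, /θ/, /θ/ cannot be parsed into a legal (C)V(N) syllable (only a nasal (/m/, /n/, or /ŋ/) is licensed in coda position; onsets are limited to one consonant).

3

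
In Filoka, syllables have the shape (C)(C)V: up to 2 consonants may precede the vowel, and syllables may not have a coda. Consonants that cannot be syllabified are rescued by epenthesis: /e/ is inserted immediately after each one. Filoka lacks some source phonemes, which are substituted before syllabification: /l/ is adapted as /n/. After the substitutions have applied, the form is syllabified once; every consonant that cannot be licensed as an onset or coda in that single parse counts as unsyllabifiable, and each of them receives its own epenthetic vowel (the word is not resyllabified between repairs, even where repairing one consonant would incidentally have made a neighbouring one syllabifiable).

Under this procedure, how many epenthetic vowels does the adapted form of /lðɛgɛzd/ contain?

2

After substitution the input is /nðɛgɛzd/.
The unsyllabifiable consonants are /z/, /d/; each receives one epenthetic vowel.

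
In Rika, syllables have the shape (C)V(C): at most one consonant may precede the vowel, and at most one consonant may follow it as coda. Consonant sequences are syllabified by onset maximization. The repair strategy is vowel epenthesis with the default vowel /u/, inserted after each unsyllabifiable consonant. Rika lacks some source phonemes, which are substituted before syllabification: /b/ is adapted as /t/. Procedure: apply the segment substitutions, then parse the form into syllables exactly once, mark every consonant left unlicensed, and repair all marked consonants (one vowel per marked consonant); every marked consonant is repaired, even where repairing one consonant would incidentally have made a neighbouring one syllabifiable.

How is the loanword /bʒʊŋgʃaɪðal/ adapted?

Substitution: /b/ → /t/, giving /tʒʊŋgʃaɪðal/.
Under (C)V(C), the unsyllabifiable consonants are /t/, /g/ (at most one coda consonant is licensed; onsets are limited to one consonant).
Each unlicensed consonant becomes the onset of a new syllable: /t/ → /tu/, /g/ → /gu/.

tuʒʊŋguʃaɪðal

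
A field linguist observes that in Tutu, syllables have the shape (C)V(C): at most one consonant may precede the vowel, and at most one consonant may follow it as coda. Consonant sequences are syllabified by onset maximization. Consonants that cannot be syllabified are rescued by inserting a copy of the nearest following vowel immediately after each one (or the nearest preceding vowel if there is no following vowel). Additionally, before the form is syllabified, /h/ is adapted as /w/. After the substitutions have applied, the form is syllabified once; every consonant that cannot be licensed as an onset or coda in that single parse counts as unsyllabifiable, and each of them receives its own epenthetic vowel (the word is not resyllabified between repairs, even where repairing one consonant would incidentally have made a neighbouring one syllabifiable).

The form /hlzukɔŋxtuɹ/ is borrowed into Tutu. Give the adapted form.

wuluzukɔŋxutuɹ

Substitution: /h/ → /w/, giving /wlzukɔŋxtuɹ/.
Under (C)V(C), the unsyllabifiable consonants are /w/, /l/, /x/ (at most one coda consonant is licensed; onsets are limited to one consonant).
Each unlicensed consonant becomes the onset of a new syllable: /w/ → /wu/, /l/ → /lu/, /x/ → /xu/.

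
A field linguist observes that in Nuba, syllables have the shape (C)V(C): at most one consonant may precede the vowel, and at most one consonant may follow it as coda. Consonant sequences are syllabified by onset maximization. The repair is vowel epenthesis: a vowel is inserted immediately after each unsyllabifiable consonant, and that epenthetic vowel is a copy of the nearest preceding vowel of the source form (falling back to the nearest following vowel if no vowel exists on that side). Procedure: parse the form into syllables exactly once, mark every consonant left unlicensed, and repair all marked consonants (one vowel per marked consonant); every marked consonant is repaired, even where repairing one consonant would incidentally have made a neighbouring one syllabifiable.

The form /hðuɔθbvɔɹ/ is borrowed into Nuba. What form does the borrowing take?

huðuɔθbɔvɔɹ

Syllabifying with onset maximization leaves /h/, /b/ stranded (at most one coda consonant is licensed; onsets are limited to one consonant).
Inserting the epenthetic vowel yields /h/ → /hu/, /b/ → /bɔ/.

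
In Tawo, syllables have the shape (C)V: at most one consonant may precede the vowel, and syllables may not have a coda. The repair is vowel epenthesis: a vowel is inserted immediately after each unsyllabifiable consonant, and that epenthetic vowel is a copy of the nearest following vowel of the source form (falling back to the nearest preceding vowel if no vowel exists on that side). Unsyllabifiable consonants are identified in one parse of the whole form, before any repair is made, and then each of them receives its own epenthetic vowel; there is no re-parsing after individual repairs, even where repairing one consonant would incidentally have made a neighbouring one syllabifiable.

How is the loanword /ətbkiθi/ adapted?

ətibikiθi

Syllabifying with onset maximization leaves /t/, /b/ stranded (no codas are permitted; onsets are limited to one consonant).
Each unlicensed consonant becomes the onset of a new syllable: /t/ → /ti/, /b/ → /bi/.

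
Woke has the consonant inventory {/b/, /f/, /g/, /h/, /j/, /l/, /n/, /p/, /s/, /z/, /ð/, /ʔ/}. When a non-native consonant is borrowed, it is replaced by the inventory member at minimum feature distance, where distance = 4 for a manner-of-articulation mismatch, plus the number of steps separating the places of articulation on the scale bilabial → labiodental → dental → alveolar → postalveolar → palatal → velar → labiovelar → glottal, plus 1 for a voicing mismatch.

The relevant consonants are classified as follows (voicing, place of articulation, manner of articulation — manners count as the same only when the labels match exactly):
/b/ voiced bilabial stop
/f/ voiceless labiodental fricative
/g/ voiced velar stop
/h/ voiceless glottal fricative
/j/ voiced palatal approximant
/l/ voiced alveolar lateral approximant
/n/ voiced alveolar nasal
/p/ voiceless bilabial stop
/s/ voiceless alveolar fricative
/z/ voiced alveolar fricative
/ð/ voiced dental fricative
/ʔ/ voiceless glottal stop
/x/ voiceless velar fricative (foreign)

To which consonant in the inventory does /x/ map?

h

/h/ is closest: same manner (fricative), place distance 2 (velar→glottal), same voicing; total 2. Next closest is /s/ at distance 3.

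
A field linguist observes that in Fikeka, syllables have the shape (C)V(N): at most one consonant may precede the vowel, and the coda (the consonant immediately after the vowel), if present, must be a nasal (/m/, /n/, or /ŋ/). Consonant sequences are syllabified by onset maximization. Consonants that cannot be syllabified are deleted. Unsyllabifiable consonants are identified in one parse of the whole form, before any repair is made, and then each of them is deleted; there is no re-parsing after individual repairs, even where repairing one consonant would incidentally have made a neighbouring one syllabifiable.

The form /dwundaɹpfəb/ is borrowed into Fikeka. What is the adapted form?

wundafə

Under (C)V(N), the unsyllabifiable consonants are /d/, /ɹ/, /p/, /b/ (only a nasal (/m/, /n/, or /ŋ/) is licensed in coda position; onsets are limited to one consonant).
Each unlicensed consonant is deleted: /d/, /ɹ/, /p/, /b/.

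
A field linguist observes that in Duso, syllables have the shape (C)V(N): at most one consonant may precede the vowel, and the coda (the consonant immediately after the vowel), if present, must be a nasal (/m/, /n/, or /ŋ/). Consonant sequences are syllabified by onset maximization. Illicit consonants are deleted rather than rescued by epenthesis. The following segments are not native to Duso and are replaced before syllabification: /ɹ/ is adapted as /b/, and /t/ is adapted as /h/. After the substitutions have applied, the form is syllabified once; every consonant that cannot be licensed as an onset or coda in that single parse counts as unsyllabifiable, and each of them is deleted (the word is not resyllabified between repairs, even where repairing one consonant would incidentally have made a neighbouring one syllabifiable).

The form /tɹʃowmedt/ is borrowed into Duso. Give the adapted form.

ʃome

Substitution: /t/ → /h/, /ɹ/ → /b/, giving /hbʃowmedh/.
The consonants /h/, /b/, /w/, /d/, /h/ cannot be parsed into a legal (C)V(N) syllable (only a nasal (/m/, /n/, or /ŋ/) is licensed in coda position; onsets are limited to one consonant).
Deleting the stranded consonants removes /h/, /b/, /w/, /d/, /h/.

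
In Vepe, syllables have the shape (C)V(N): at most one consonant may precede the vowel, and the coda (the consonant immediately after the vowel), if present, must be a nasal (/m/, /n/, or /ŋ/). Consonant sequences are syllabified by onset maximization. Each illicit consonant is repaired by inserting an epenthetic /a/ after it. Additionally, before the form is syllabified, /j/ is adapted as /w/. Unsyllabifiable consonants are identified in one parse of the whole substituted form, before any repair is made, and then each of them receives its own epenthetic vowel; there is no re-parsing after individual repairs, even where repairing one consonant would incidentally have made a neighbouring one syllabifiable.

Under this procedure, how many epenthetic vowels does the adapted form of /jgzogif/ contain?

3

After substitution the input is /wgzogif/.
The unsyllabifiable consonants are /w/, /g/, /f/; each receives one epenthetic vowel.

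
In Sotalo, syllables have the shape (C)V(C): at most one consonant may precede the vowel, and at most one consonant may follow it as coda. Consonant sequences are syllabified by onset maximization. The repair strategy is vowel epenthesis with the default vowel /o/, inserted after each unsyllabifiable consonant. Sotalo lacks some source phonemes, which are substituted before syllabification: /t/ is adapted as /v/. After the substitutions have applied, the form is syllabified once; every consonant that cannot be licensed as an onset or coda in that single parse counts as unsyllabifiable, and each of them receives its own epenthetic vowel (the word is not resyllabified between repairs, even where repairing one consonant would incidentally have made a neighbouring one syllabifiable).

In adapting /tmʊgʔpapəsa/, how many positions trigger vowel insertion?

After substitution the input is /vmʊgʔpapəsa/.
The unsyllabifiable consonants are /v/, /ʔ/; each receives one epenthetic vowel.

2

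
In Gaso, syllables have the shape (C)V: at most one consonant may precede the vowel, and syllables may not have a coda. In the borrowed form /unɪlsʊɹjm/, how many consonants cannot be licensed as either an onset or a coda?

4

Under (C)V, the unsyllabifiable consonants are /l/, /ɹ/, /j/, /m/ (no codas are permitted; onsets are limited to one consonant).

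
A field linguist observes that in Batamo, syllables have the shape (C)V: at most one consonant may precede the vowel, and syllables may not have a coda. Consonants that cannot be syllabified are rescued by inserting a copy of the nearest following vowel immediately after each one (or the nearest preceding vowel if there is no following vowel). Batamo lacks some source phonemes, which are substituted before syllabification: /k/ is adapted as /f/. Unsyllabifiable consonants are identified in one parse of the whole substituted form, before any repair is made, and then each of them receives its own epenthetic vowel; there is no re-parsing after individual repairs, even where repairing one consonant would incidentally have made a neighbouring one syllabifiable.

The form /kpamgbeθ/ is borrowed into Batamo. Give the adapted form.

fapamegebeθe

Substitution: /k/ → /f/, giving /fpamgbeθ/.
The consonants /f/, /m/, /g/, /θ/ cannot be parsed into a legal (C)V syllable (no codas are permitted; onsets are limited to one consonant).
Each unlicensed consonant becomes the onset of a new syllable: /f/ → /fa/, /m/ → /me/, /g/ → /ge/, /θ/ → /θe/.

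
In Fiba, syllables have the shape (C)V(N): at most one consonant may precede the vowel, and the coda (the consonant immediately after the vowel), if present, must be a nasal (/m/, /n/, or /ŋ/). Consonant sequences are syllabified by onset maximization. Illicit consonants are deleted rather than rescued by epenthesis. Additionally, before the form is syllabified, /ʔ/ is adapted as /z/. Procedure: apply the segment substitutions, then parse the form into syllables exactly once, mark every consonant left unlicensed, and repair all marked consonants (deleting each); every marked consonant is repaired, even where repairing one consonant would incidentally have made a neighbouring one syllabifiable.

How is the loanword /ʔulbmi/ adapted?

Substitution: /ʔ/ → /z/, giving /zulbmi/.
Under (C)V(N), the unsyllabifiable consonants are /l/, /b/ (only a nasal (/m/, /n/, or /ŋ/) is licensed in coda position; onsets are limited to one consonant).
Deletion applies to /l/, /b/.

zumi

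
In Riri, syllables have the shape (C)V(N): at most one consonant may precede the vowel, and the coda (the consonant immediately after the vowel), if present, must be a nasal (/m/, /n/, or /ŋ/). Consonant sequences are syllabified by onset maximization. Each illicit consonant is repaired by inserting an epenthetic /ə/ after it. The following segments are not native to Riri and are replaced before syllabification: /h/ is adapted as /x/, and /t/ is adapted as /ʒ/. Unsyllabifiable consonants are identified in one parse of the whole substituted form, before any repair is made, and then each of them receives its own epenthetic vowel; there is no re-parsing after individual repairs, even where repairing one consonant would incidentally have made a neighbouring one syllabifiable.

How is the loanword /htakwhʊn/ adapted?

xəʒakəwəxʊn

Substitution: /h/ → /x/, /t/ → /ʒ/, giving /xʒakwxʊn/.
The consonants /x/, /k/, /w/ cannot be parsed into a legal (C)V(N) syllable (only a nasal (/m/, /n/, or /ŋ/) is licensed in coda position; onsets are limited to one consonant).
Epenthesis after each stranded consonant: /x/ → /xə/, /k/ → /kə/, /w/ → /wə/.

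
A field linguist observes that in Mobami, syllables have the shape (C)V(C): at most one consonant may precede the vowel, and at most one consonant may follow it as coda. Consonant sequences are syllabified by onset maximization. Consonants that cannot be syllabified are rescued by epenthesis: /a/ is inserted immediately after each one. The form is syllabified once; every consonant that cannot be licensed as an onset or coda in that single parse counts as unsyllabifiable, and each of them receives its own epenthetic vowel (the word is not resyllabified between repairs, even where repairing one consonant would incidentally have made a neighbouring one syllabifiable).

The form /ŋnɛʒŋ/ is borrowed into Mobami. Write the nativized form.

The consonants /ŋ/, /ŋ/ cannot be parsed into a legal (C)V(C) syllable (at most one coda consonant is licensed; onsets are limited to one consonant).
Epenthesis after each stranded consonant: /ŋ/ → /ŋa/, /ŋ/ → /ŋa/.

ŋanɛʒŋa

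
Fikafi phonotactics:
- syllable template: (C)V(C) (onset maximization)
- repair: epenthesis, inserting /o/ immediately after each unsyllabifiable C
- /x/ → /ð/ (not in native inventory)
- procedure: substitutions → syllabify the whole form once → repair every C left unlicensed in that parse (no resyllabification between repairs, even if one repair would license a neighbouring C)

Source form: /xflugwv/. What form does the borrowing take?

ðofolugwovo

Substitution: /x/ → /ð/, giving /ðflugwv/.
Under (C)V(C), the unsyllabifiable consonants are /ð/, /f/, /w/, /v/ (at most one coda consonant is licensed; onsets are limited to one consonant).
Each unlicensed consonant becomes the onset of a new syllable: /ð/ → /ðo/, /f/ → /fo/, /w/ → /wo/, /v/ → /vo/.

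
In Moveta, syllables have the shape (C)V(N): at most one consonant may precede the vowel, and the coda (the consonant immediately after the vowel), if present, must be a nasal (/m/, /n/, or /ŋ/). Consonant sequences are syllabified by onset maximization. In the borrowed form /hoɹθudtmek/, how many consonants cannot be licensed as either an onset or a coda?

4

Under (C)V(N), the unsyllabifiable consonants are /ɹ/, /d/, /t/, /k/ (only a nasal (/m/, /n/, or /ŋ/) is licensed in coda position; onsets are limited to one consonant).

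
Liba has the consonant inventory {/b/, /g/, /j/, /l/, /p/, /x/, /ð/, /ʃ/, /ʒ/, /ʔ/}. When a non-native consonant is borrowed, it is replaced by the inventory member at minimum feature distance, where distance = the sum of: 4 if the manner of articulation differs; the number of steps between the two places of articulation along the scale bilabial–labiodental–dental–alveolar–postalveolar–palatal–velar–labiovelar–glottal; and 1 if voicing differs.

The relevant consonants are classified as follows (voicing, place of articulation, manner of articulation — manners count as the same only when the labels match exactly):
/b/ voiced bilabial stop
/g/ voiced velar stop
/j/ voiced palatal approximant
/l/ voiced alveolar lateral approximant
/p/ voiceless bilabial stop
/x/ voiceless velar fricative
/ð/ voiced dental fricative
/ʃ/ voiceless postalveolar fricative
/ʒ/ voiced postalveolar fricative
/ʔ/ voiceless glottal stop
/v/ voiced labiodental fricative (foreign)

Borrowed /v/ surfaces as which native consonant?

ð

/ð/ is closest: same manner (fricative), place distance 1 (labiodental→dental), same voicing; total 1. Next closest is /ʒ/ at distance 3.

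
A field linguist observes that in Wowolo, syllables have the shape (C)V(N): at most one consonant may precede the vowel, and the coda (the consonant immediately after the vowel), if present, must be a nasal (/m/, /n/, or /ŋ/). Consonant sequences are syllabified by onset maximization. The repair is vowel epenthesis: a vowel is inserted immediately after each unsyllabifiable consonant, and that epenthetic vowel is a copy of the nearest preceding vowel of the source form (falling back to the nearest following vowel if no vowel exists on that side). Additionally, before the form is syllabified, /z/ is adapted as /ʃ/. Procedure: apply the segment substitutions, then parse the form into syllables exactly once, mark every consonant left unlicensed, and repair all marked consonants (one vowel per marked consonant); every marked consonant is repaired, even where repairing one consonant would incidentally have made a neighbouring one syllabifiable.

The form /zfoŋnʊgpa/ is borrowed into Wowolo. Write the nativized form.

Substitution: /z/ → /ʃ/, giving /ʃfoŋnʊgpa/.
Under (C)V(N), the unsyllabifiable consonants are /ʃ/, /g/ (only a nasal (/m/, /n/, or /ŋ/) is licensed in coda position; onsets are limited to one consonant).
Each unlicensed consonant becomes the onset of a new syllable: /ʃ/ → /ʃo/, /g/ → /gʊ/.

ʃofoŋnʊgʊpa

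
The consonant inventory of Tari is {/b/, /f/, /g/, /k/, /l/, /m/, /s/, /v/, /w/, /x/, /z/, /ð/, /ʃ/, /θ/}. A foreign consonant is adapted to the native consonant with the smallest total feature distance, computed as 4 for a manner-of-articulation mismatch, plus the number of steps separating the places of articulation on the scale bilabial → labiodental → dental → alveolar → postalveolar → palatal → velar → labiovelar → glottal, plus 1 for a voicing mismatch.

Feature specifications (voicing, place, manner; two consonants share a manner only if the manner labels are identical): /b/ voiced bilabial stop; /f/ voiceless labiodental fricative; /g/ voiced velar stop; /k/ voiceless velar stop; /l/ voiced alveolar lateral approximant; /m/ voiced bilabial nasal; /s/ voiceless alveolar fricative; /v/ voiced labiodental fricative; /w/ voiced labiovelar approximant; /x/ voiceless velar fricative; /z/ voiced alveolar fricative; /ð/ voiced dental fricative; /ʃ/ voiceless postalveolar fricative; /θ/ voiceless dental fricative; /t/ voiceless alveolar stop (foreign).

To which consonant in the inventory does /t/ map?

k

/k/ is closest: same manner (stop), place distance 3 (alveolar→velar), same voicing; total 3. Next closest is /b/ at distance 4.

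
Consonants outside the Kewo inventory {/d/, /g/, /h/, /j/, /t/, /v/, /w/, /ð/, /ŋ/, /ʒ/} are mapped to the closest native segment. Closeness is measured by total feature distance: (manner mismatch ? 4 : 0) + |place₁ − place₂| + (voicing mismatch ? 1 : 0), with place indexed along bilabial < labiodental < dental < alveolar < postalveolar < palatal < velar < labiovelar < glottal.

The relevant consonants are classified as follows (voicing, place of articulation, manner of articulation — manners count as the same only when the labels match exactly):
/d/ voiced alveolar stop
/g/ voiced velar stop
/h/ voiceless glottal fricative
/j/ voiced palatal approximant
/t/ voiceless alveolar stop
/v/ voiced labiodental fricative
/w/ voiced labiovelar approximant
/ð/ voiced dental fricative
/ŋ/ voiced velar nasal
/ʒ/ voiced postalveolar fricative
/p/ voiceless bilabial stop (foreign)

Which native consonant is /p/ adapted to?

t

/t/ is closest: same manner (stop), place distance 3 (bilabial→alveolar), same voicing; total 3. Next closest is /d/ at distance 4.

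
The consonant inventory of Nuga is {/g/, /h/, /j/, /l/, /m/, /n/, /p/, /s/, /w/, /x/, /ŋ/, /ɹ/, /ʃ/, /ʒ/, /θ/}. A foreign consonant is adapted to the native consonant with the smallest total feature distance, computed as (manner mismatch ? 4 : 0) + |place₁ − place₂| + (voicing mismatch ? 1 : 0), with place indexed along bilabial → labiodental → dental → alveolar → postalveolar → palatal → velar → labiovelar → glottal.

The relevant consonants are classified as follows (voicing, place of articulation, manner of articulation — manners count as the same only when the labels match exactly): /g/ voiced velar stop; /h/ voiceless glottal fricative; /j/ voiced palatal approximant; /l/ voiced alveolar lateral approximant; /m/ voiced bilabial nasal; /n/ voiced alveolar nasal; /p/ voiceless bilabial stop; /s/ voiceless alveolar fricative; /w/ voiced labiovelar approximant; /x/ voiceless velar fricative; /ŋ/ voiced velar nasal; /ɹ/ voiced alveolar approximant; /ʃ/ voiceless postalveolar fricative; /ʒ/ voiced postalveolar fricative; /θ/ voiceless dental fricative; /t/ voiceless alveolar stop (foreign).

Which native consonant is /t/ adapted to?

p

/p/ is closest: same manner (stop), place distance 3 (alveolar→bilabial), same voicing; total 3. Next closest is /g/ at distance 4.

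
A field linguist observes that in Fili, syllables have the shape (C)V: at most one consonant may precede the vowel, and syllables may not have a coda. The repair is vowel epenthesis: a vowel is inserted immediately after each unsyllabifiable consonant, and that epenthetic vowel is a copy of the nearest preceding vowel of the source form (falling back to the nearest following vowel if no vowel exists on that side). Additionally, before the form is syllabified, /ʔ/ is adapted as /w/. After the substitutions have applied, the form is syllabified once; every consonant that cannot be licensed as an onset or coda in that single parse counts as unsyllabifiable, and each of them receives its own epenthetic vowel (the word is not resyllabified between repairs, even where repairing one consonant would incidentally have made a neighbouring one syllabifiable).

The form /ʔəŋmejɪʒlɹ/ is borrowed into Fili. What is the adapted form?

wəŋəmejɪʒɪlɪɹɪ

Substitution: /ʔ/ → /w/, giving /wəŋmejɪʒlɹ/.
The consonants /ŋ/, /ʒ/, /l/, /ɹ/ cannot be parsed into a legal (C)V syllable (no codas are permitted; onsets are limited to one consonant).
Epenthesis after each stranded consonant: /ŋ/ → /ŋə/, /ʒ/ → /ʒɪ/, /l/ → /lɪ/, /ɹ/ → /ɹɪ/.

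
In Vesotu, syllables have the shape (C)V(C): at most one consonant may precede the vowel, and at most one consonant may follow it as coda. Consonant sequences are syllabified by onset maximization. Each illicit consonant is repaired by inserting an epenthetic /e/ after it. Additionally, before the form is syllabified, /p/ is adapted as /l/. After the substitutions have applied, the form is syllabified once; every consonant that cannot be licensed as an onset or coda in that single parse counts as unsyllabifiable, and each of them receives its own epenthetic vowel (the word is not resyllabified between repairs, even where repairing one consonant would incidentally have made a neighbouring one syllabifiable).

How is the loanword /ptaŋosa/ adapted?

Substitution: /p/ → /l/, giving /ltaŋosa/.
Under (C)V(C), the unsyllabifiable consonants are /l/ (at most one coda consonant is licensed; onsets are limited to one consonant).
Epenthesis after each stranded consonant: /l/ → /le/.

letaŋosa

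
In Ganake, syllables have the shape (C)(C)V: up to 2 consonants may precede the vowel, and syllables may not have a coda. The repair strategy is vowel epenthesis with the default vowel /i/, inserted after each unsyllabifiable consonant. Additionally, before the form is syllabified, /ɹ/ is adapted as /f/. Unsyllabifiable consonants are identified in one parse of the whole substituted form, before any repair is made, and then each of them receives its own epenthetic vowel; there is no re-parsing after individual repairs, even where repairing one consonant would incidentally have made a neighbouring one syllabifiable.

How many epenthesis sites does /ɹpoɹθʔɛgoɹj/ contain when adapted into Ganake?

After substitution the input is /fpofθʔɛgofj/.
The unsyllabifiable consonants are /f/, /f/, /j/; each receives one epenthetic vowel.

3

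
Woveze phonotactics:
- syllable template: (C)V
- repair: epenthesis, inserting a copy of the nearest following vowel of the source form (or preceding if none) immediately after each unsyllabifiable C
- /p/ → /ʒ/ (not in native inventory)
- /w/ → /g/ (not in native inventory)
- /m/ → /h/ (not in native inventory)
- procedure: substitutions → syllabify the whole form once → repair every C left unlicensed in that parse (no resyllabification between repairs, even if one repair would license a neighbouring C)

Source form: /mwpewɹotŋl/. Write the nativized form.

Substitution: /m/ → /h/, /w/ → /g/, /p/ → /ʒ/, giving /hgʒegɹotŋl/.
Syllabifying with onset maximization leaves /h/, /g/, /g/, /t/, /ŋ/, /l/ stranded (no codas are permitted; onsets are limited to one consonant).
Inserting the epenthetic vowel yields /h/ → /he/, /g/ → /ge/, /g/ → /go/, /t/ → /to/, /ŋ/ → /ŋo/, /l/ → /lo/.

hegeʒegoɹotoŋolo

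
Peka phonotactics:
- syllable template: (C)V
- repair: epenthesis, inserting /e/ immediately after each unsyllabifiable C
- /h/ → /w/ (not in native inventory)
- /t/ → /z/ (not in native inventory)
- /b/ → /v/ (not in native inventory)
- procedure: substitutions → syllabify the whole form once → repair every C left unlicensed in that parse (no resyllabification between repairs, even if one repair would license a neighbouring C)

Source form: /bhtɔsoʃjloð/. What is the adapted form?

vewezɔsoʃejeloðe

Substitution: /b/ → /v/, /h/ → /w/, /t/ → /z/, giving /vwzɔsoʃjloð/.
The consonants /v/, /w/, /ʃ/, /j/, /ð/ cannot be parsed into a legal (C)V syllable (no codas are permitted; onsets are limited to one consonant).
Inserting the epenthetic vowel yields /v/ → /ve/, /w/ → /we/, /ʃ/ → /ʃe/, /j/ → /je/, /ð/ → /ðe/.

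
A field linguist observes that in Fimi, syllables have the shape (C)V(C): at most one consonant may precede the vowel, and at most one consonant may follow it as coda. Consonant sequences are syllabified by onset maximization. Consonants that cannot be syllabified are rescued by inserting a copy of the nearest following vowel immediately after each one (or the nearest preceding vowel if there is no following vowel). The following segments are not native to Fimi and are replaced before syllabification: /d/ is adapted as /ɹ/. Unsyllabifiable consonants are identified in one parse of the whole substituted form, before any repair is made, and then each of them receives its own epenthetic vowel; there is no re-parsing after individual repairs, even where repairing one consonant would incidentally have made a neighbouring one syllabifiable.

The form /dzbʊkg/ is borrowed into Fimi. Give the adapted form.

ɹʊzʊbʊkgʊ

Substitution: /d/ → /ɹ/, giving /ɹzbʊkg/.
Syllabifying with onset maximization leaves /ɹ/, /z/, /g/ stranded (at most one coda consonant is licensed; onsets are limited to one consonant).
Inserting the epenthetic vowel yields /ɹ/ → /ɹʊ/, /z/ → /zʊ/, /g/ → /gʊ/.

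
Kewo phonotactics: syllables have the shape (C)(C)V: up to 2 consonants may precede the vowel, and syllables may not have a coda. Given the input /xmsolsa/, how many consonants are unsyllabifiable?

1

The consonants /x/ cannot be parsed into a legal (C)(C)V syllable (no codas are permitted; onsets may contain at most 2 consonants).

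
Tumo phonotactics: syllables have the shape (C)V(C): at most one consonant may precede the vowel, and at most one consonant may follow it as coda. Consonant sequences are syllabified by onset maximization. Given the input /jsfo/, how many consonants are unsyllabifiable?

Syllabifying with onset maximization leaves /j/, /s/ stranded (at most one coda consonant is licensed; onsets are limited to one consonant).

2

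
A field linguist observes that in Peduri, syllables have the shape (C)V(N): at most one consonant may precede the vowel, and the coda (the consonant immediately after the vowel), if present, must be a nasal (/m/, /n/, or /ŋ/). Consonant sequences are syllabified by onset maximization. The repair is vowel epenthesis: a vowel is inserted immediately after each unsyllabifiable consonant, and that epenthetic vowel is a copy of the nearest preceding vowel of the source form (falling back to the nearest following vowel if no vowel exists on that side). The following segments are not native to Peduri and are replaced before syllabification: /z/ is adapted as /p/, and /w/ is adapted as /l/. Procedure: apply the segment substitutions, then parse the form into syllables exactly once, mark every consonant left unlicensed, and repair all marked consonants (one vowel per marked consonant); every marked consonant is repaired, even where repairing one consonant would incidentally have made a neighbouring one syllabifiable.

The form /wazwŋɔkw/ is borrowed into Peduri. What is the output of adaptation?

Substitution: /w/ → /l/, /z/ → /p/, giving /laplŋɔkl/.
Under (C)V(N), the unsyllabifiable consonants are /p/, /l/, /k/, /l/ (only a nasal (/m/, /n/, or /ŋ/) is licensed in coda position; onsets are limited to one consonant).
Epenthesis after each stranded consonant: /p/ → /pa/, /l/ → /la/, /k/ → /kɔ/, /l/ → /lɔ/.

lapalaŋɔkɔlɔ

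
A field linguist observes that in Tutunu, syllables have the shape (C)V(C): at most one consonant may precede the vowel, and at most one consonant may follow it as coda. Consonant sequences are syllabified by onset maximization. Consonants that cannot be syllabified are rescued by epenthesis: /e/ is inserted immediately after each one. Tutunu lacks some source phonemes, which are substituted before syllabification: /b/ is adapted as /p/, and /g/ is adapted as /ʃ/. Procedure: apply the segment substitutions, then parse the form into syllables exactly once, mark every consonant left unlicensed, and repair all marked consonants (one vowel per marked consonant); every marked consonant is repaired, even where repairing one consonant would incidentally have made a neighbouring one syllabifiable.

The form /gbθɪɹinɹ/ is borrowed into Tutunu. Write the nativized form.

Substitution: /g/ → /ʃ/, /b/ → /p/, giving /ʃpθɪɹinɹ/.
The consonants /ʃ/, /p/, /ɹ/ cannot be parsed into a legal (C)V(C) syllable (at most one coda consonant is licensed; onsets are limited to one consonant).
Inserting the epenthetic vowel yields /ʃ/ → /ʃe/, /p/ → /pe/, /ɹ/ → /ɹe/.

ʃepeθɪɹinɹe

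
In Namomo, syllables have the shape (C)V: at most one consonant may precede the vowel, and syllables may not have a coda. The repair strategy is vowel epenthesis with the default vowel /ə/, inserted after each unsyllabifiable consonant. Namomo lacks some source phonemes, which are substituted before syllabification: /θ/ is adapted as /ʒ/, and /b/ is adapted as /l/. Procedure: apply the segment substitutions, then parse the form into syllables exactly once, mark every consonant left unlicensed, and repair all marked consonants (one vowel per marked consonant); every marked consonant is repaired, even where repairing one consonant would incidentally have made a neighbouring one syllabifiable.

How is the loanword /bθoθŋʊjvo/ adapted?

ləʒoʒəŋʊjəvo

Substitution: /b/ → /l/, /θ/ → /ʒ/, giving /lʒoʒŋʊjvo/.
Syllabifying with onset maximization leaves /l/, /ʒ/, /j/ stranded (no codas are permitted; onsets are limited to one consonant).
Each unlicensed consonant becomes the onset of a new syllable: /l/ → /lə/, /ʒ/ → /ʒə/, /j/ → /jə/.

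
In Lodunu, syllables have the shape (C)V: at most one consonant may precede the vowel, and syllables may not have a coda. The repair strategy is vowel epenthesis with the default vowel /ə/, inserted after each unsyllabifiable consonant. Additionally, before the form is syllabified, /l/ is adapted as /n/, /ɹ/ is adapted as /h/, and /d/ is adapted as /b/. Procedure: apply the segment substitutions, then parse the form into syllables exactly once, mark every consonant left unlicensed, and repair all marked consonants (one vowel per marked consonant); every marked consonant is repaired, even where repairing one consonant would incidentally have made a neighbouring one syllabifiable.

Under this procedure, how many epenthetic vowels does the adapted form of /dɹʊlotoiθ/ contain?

After substitution the input is /bhʊnotoiθ/.
The unsyllabifiable consonants are /b/, /θ/; each receives one epenthetic vowel.

2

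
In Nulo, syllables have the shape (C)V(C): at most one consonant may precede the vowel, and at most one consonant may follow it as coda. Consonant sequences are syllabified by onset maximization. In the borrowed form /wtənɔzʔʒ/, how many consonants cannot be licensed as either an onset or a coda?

Syllabifying with onset maximization leaves /w/, /ʔ/, /ʒ/ stranded (at most one coda consonant is licensed; onsets are limited to one consonant).

3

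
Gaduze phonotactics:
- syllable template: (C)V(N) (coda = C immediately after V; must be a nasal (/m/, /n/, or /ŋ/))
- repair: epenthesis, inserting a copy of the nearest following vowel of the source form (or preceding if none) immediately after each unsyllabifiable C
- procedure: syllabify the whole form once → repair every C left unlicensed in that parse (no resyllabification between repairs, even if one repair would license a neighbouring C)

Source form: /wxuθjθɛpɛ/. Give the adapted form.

Under (C)V(N), the unsyllabifiable consonants are /w/, /θ/, /j/ (only a nasal (/m/, /n/, or /ŋ/) is licensed in coda position; onsets are limited to one consonant).
Each unlicensed consonant becomes the onset of a new syllable: /w/ → /wu/, /θ/ → /θɛ/, /j/ → /jɛ/.

wuxuθɛjɛθɛpɛ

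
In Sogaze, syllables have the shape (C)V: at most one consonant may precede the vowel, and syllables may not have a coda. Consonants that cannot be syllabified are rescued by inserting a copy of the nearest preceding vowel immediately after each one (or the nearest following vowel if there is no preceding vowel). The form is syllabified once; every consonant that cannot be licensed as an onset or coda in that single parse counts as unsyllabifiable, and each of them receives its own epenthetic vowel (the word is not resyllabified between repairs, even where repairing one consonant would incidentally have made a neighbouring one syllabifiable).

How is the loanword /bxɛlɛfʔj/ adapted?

Under (C)V, the unsyllabifiable consonants are /b/, /f/, /ʔ/, /j/ (no codas are permitted; onsets are limited to one consonant).
Epenthesis after each stranded consonant: /b/ → /bɛ/, /f/ → /fɛ/, /ʔ/ → /ʔɛ/, /j/ → /jɛ/.

bɛxɛlɛfɛʔɛjɛ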